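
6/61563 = 2/20521 = 0.00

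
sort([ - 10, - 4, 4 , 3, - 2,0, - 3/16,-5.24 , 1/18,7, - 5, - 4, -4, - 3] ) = [ - 10, - 5.24, - 5, - 4, - 4, - 4, - 3, - 2, - 3/16,0,1/18,3, 4, 7]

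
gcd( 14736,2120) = 8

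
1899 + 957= 2856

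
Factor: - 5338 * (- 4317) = 2^1*3^1*17^1 * 157^1 * 1439^1=23044146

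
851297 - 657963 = 193334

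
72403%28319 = 15765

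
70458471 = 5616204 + 64842267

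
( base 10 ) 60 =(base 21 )2I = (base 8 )74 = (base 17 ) 39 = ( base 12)50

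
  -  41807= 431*( -97) 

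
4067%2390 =1677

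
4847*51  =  247197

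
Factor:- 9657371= -883^1*10937^1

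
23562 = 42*561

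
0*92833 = 0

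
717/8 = 89 + 5/8 = 89.62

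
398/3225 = 398/3225 = 0.12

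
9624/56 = 171 + 6/7 = 171.86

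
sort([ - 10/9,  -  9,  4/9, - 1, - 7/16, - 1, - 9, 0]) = [ - 9, - 9,-10/9, - 1, - 1, - 7/16, 0, 4/9 ] 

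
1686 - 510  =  1176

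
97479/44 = 97479/44 = 2215.43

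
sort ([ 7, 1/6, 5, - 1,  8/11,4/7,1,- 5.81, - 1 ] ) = [ - 5.81, - 1, - 1,1/6,4/7, 8/11, 1 , 5, 7]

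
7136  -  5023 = 2113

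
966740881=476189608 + 490551273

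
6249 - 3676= 2573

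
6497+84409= 90906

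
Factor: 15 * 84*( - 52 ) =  -65520 = -  2^4 * 3^2 * 5^1 * 7^1 * 13^1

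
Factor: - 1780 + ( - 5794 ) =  - 2^1  *7^1* 541^1 = - 7574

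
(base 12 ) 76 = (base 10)90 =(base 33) 2O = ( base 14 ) 66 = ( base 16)5a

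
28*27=756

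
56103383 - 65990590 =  - 9887207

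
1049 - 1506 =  - 457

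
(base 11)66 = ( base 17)44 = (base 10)72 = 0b1001000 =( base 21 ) 39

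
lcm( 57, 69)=1311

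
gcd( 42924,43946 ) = 1022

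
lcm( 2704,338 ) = 2704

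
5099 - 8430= - 3331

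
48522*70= 3396540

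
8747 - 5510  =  3237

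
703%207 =82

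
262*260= 68120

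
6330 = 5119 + 1211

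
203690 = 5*40738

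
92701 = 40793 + 51908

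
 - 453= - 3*151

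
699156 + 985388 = 1684544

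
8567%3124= 2319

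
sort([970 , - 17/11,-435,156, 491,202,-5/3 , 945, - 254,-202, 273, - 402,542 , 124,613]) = [-435,-402, - 254, - 202,-5/3,-17/11,  124, 156 , 202, 273,491,542,  613, 945, 970]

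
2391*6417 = 15343047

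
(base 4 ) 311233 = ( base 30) 3OJ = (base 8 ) 6557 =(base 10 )3439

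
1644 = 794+850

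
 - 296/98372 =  - 74/24593  =  - 0.00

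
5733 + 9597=15330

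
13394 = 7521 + 5873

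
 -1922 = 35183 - 37105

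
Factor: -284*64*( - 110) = 1999360 = 2^9*5^1*11^1*71^1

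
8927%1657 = 642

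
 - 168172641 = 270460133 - 438632774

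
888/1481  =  888/1481 = 0.60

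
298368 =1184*252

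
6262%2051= 109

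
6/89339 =6/89339 = 0.00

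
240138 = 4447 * 54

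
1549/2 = 774 + 1/2 = 774.50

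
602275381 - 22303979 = 579971402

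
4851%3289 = 1562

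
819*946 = 774774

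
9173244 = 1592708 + 7580536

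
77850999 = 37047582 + 40803417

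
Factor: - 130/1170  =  -1/9 = - 3^ ( - 2)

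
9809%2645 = 1874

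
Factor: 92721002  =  2^1 * 11^1*4214591^1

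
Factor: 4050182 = 2^1*17^1*139^1 *857^1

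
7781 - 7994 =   -  213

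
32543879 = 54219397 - 21675518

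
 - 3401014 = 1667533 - 5068547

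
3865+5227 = 9092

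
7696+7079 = 14775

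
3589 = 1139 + 2450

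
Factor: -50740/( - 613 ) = 2^2*5^1*43^1 * 59^1*613^( - 1 ) 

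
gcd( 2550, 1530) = 510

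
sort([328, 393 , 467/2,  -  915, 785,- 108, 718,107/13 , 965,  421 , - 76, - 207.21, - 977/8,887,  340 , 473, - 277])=[ - 915 , - 277, - 207.21,-977/8,  -  108, - 76,107/13, 467/2,  328, 340,393, 421, 473,  718,785,887,965]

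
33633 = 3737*9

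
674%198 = 80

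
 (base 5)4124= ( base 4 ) 20123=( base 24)MB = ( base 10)539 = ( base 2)1000011011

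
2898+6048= 8946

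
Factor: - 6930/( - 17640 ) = 2^(  -  2)*7^ ( - 1 ) * 11^1 = 11/28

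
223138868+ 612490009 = 835628877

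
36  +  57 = 93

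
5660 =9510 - 3850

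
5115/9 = 1705/3 = 568.33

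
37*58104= 2149848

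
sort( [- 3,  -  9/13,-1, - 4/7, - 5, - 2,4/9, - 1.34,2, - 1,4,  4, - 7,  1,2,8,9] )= [  -  7 , - 5,- 3 , - 2,-1.34,-1, -1,-9/13 , - 4/7,4/9 , 1, 2,2, 4, 4, 8,9]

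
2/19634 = 1/9817 = 0.00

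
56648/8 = 7081 = 7081.00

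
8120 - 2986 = 5134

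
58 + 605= 663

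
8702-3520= 5182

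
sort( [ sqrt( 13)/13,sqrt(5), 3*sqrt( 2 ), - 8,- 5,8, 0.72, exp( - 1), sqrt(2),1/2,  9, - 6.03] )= [ - 8, - 6.03, - 5, sqrt ( 13)/13, exp( - 1), 1/2, 0.72, sqrt( 2) , sqrt( 5 ),3*sqrt(2), 8, 9] 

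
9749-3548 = 6201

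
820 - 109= 711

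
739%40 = 19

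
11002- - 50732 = 61734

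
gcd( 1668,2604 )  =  12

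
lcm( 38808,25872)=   77616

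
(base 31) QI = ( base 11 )68a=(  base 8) 1470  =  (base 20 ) 214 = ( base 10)824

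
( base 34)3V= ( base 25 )58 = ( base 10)133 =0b10000101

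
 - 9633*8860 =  - 85348380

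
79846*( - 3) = - 239538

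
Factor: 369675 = 3^2*5^2*31^1 * 53^1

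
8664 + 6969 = 15633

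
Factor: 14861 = 7^1 *11^1*193^1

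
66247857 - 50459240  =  15788617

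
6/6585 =2/2195= 0.00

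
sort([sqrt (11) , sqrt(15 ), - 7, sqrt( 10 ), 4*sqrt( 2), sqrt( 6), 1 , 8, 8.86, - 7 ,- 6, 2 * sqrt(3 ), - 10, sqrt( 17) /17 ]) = [ - 10 ,-7 ,  -  7, - 6 , sqrt( 17) /17, 1, sqrt( 6),  sqrt( 10 ) , sqrt( 11),2*sqrt( 3), sqrt( 15 ),4*sqrt( 2 ),8, 8.86] 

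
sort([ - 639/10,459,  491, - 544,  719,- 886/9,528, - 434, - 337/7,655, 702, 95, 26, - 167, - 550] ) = [ - 550,  -  544,-434, - 167, -886/9, -639/10,  -  337/7,26,95, 459,491,528,655,702,719 ] 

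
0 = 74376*0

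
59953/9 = 6661 + 4/9 = 6661.44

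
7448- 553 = 6895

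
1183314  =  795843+387471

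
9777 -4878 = 4899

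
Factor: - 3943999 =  - 3943999^1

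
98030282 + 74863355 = 172893637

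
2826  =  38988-36162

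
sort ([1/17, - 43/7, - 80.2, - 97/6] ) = [ - 80.2, - 97/6 ,-43/7, 1/17]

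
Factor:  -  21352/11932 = -2^1*17^1*19^(-1) = -34/19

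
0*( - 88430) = 0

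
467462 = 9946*47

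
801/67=801/67 =11.96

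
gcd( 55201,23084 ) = 1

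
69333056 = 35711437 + 33621619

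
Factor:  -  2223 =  - 3^2 * 13^1 * 19^1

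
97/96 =1 + 1/96= 1.01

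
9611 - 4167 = 5444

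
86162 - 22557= 63605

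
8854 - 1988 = 6866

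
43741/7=43741/7 = 6248.71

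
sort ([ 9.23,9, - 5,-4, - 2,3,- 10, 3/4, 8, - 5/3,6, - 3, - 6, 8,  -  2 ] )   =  [ - 10, - 6, - 5, - 4,-3, - 2  , -2, - 5/3, 3/4,3, 6, 8, 8, 9, 9.23] 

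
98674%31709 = 3547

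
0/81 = 0 =0.00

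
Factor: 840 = 2^3*3^1*5^1*7^1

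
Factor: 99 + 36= 135 = 3^3*5^1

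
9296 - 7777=1519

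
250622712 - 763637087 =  - 513014375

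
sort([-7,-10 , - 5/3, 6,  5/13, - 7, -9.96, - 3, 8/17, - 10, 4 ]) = [ - 10, - 10, - 9.96, - 7, - 7, - 3, - 5/3,  5/13,8/17, 4,  6] 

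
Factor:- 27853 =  - 7^1 *23^1*173^1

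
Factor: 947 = 947^1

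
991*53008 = 52530928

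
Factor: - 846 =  - 2^1*3^2*47^1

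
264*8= 2112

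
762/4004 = 381/2002 =0.19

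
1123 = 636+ 487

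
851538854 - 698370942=153167912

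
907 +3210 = 4117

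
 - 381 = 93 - 474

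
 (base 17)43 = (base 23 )32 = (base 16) 47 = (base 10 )71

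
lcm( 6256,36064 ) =613088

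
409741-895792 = -486051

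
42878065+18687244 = 61565309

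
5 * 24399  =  121995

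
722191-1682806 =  - 960615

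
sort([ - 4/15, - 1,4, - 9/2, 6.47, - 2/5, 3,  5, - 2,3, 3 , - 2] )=[-9/2, - 2 , - 2, - 1  ,  -  2/5 , -4/15,3, 3,3, 4, 5,6.47]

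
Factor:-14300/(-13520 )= 55/52 = 2^( -2)*5^1*11^1*13^( - 1 ) 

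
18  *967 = 17406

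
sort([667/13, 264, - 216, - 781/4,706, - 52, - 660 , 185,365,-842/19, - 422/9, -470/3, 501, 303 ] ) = [ - 660,  -  216, - 781/4,-470/3, - 52, - 422/9, - 842/19, 667/13, 185 , 264, 303,365, 501, 706 ]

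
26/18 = 1 + 4/9=1.44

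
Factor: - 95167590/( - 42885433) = 2^1*3^1*5^1*7^1  *  59^1 * 167^( - 1)*7681^1*256799^ ( - 1) 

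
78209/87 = 898 + 83/87 =898.95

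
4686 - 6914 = - 2228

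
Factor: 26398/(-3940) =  - 67/10 = - 2^(  -  1 )*5^( - 1)*67^1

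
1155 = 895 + 260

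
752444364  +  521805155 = 1274249519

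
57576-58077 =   -  501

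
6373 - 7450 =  - 1077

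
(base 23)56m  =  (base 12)1759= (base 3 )10211220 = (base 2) 101011110101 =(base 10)2805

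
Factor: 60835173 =3^1* 7^1 * 2896913^1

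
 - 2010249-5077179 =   -  7087428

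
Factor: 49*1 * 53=7^2*53^1  =  2597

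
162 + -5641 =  - 5479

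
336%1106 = 336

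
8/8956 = 2/2239 = 0.00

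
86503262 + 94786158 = 181289420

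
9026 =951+8075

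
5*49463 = 247315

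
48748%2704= 76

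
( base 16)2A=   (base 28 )1E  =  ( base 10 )42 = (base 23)1j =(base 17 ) 28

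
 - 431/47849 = -1+47418/47849 = -0.01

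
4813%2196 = 421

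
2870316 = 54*53154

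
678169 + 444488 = 1122657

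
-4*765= - 3060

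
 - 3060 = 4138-7198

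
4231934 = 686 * 6169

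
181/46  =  3 + 43/46 = 3.93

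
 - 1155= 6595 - 7750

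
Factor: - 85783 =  - 109^1*787^1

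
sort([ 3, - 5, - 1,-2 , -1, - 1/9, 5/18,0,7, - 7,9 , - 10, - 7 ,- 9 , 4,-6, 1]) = [  -  10, - 9, - 7, - 7, - 6, - 5, - 2,  -  1, - 1, - 1/9,0, 5/18,  1,3,4,7,9 ]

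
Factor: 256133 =256133^1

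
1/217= 1/217 = 0.00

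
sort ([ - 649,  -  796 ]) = [ - 796, - 649] 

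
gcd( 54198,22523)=1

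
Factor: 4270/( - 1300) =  - 427/130=-2^( - 1) * 5^(-1 )*7^1*13^( - 1 )*61^1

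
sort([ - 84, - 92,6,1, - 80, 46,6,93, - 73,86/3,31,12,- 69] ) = [ - 92, - 84,-80, - 73, - 69 , 1,6,6, 12, 86/3,31, 46,93] 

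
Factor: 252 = 2^2*3^2*7^1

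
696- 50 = 646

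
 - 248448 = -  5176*48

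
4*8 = 32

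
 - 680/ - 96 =7 + 1/12  =  7.08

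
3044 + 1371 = 4415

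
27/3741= 9/1247= 0.01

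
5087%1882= 1323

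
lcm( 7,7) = 7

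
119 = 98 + 21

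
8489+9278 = 17767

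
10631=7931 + 2700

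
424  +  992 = 1416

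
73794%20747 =11553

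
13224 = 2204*6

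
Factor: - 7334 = - 2^1*19^1*193^1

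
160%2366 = 160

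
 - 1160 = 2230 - 3390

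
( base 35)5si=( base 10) 7123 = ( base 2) 1101111010011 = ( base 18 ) 13HD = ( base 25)B9N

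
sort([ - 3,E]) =[  -  3, E] 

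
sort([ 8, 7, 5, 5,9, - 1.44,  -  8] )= [ - 8, - 1.44, 5,5, 7, 8,9] 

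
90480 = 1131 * 80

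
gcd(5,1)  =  1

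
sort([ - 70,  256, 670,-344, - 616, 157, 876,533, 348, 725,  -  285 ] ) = [ - 616, - 344, - 285, - 70, 157, 256,348, 533, 670 , 725, 876 ] 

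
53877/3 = 17959  =  17959.00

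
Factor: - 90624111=  -  3^1*257^1*117541^1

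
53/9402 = 53/9402 = 0.01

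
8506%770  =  36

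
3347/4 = 3347/4 = 836.75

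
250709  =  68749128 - 68498419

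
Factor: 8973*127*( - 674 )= -768070854 = - 2^1*3^2*127^1*337^1*997^1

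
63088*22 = 1387936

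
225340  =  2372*95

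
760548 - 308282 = 452266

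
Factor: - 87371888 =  - 2^4* 31^1*176153^1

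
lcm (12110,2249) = 157430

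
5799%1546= 1161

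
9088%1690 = 638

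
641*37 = 23717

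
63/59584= 9/8512 = 0.00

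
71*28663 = 2035073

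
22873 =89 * 257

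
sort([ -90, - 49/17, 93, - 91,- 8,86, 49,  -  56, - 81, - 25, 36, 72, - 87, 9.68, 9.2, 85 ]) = [ - 91,-90 , - 87, - 81, - 56, - 25, - 8, - 49/17,  9.2,9.68 , 36, 49, 72,85, 86, 93 ] 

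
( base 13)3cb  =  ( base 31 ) LN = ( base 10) 674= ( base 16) 2a2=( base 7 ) 1652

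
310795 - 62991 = 247804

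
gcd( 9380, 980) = 140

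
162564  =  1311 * 124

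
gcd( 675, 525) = 75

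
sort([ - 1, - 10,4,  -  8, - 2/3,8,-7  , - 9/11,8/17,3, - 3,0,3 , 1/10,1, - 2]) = [  -  10,-8, - 7 ,-3,-2, - 1,-9/11 , - 2/3,0, 1/10, 8/17,1,3, 3,4,8 ]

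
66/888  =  11/148 = 0.07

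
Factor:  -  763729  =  -241^1*3169^1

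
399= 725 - 326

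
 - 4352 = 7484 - 11836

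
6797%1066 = 401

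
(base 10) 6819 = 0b1101010100011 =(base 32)6l3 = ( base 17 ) 16a2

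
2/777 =2/777= 0.00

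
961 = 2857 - 1896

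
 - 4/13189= - 4/13189 = - 0.00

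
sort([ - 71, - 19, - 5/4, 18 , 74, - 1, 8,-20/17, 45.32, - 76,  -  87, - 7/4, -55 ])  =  [-87 , - 76, - 71, - 55, - 19, - 7/4, - 5/4, - 20/17, - 1  ,  8,18, 45.32,74]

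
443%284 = 159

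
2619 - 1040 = 1579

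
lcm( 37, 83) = 3071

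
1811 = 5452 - 3641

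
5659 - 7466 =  -1807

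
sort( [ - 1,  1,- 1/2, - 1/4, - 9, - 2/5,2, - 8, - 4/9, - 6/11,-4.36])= [ - 9, - 8, - 4.36,  -  1, - 6/11, - 1/2, - 4/9  , - 2/5, - 1/4,1,2 ] 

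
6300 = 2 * 3150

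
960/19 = 50 + 10/19 = 50.53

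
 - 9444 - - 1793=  - 7651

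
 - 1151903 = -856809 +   -  295094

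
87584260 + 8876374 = 96460634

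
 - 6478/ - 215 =30 + 28/215 = 30.13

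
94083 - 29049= 65034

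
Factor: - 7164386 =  - 2^1*3582193^1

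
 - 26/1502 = -1+738/751 = -0.02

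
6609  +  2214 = 8823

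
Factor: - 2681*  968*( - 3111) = 2^3* 3^1*7^1*11^2*17^1*61^1*383^1  =  8073692088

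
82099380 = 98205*836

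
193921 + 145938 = 339859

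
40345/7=40345/7 = 5763.57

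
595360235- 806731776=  - 211371541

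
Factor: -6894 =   -  2^1*3^2*383^1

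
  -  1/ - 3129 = 1/3129= 0.00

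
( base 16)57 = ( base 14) 63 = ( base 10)87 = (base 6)223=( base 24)3f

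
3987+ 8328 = 12315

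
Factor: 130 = 2^1*5^1*13^1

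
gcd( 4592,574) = 574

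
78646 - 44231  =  34415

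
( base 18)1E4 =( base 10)580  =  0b1001000100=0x244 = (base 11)488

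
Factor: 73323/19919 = 3^2*8147^1*19919^(  -  1) 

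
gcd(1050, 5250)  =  1050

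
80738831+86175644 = 166914475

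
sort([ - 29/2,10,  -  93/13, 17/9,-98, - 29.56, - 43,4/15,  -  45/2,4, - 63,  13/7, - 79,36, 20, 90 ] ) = [ - 98, - 79, - 63, - 43,-29.56, -45/2, - 29/2, - 93/13,4/15, 13/7, 17/9,4, 10,20,36,90 ]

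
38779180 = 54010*718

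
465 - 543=-78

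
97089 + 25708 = 122797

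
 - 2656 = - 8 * 332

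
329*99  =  32571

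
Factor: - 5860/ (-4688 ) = 2^( - 2) * 5^1 = 5/4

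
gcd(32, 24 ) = 8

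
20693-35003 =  - 14310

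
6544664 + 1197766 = 7742430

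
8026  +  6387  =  14413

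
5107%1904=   1299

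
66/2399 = 66/2399 = 0.03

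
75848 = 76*998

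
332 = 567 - 235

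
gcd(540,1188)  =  108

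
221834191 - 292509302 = -70675111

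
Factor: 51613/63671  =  51613^1*63671^(-1 )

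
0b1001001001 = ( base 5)4320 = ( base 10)585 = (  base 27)li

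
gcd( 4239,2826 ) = 1413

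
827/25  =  827/25= 33.08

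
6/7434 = 1/1239 =0.00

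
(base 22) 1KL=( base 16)3b1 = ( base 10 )945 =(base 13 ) 579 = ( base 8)1661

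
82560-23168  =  59392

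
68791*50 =3439550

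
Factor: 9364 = 2^2*2341^1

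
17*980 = 16660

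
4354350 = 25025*174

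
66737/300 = 222 + 137/300 =222.46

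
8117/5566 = 1 + 2551/5566 = 1.46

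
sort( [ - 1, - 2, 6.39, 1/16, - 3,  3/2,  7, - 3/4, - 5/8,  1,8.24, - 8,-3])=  [-8,- 3 ,-3, - 2, - 1, - 3/4,-5/8 , 1/16,1,  3/2, 6.39 , 7,8.24 ] 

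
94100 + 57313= 151413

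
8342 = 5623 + 2719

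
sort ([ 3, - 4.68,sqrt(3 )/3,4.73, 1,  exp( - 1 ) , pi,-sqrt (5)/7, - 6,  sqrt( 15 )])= [ - 6 , - 4.68, - sqrt (5 )/7,  exp( - 1),  sqrt(3 ) /3, 1,3,  pi, sqrt( 15), 4.73 ]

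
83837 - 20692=63145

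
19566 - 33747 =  - 14181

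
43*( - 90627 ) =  - 3896961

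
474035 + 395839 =869874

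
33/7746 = 11/2582 = 0.00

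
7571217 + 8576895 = 16148112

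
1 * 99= 99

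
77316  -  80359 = -3043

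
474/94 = 237/47 = 5.04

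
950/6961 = 950/6961= 0.14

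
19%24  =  19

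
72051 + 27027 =99078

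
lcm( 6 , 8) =24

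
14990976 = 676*22176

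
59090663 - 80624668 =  - 21534005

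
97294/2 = 48647 = 48647.00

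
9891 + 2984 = 12875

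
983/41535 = 983/41535= 0.02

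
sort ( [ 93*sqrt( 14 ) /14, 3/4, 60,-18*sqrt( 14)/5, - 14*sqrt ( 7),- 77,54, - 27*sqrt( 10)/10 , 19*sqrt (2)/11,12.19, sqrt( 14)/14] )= [ - 77,-14*sqrt( 7 ), - 18*sqrt( 14)/5,-27*sqrt(10 )/10, sqrt( 14)/14, 3/4, 19*sqrt( 2 ) /11, 12.19 , 93 * sqrt( 14 ) /14, 54,60]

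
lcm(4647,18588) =18588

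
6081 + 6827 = 12908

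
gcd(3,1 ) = 1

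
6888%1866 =1290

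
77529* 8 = 620232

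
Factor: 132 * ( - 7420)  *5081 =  - 2^4*3^1*5^1*7^1 * 11^1*53^1*5081^1 = -4976534640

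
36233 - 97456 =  - 61223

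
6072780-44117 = 6028663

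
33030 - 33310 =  - 280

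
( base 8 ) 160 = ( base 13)88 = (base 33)3D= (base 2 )1110000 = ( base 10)112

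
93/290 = 93/290 = 0.32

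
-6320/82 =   -  78 + 38/41 = -77.07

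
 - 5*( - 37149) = 185745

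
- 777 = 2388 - 3165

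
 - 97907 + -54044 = -151951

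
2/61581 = 2/61581 = 0.00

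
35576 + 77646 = 113222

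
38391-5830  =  32561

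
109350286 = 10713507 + 98636779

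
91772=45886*2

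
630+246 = 876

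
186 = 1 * 186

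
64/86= 32/43 = 0.74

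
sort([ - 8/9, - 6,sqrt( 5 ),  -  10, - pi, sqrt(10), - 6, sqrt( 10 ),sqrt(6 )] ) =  [ - 10, - 6,-6 ,-pi, - 8/9, sqrt (5),sqrt( 6) , sqrt( 10 ),  sqrt ( 10)] 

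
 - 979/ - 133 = 7 + 48/133 = 7.36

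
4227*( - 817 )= -3453459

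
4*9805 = 39220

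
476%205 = 66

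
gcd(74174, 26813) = 1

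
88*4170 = 366960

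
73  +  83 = 156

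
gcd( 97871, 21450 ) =1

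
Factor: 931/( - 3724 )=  - 2^( - 2 )=- 1/4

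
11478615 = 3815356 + 7663259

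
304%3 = 1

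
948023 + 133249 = 1081272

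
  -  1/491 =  - 1/491 = - 0.00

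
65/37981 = 65/37981 = 0.00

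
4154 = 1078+3076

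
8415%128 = 95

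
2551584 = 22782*112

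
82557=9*9173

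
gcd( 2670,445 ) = 445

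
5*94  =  470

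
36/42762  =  6/7127 = 0.00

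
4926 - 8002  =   - 3076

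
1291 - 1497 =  - 206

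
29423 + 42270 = 71693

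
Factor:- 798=-2^1*3^1*7^1*19^1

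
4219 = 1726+2493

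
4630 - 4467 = 163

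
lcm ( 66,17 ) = 1122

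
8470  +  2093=10563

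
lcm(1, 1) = 1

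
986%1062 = 986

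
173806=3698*47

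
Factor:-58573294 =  - 2^1*13^1*37^1*60887^1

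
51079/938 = 7297/134 = 54.46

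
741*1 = 741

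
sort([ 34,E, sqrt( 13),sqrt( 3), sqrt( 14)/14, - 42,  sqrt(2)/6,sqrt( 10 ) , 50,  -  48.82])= [  -  48.82,-42,sqrt(2)/6,sqrt( 14)/14,sqrt(3), E, sqrt( 10), sqrt( 13 ),34,50]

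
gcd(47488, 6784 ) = 6784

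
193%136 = 57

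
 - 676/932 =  - 1 + 64/233 =- 0.73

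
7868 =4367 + 3501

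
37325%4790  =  3795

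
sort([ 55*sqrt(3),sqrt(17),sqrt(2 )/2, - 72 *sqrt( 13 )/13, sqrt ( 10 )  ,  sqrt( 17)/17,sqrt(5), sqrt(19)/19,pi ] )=[-72 * sqrt(13)/13,sqrt( 19)/19,sqrt( 17)/17,sqrt(2 )/2, sqrt( 5 ), pi, sqrt(10), sqrt( 17),55*sqrt(3) ]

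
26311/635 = 41 + 276/635 = 41.43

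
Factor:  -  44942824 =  - 2^3*349^1*16097^1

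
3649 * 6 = 21894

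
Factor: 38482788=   2^2 * 3^1*3206899^1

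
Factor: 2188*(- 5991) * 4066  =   - 2^3*3^1*19^1*107^1* 547^1*1997^1 = - 53298380328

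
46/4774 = 23/2387 = 0.01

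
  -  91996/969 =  - 95  +  59/969  =  -94.94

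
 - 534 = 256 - 790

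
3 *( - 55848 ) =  - 167544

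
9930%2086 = 1586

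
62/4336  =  31/2168=0.01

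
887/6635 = 887/6635 = 0.13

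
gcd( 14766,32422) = 2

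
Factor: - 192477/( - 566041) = 3^1  *7^(-1)*83^1*  773^1 * 80863^( - 1)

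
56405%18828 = 18749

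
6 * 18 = 108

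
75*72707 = 5453025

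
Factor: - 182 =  - 2^1*7^1*13^1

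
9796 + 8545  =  18341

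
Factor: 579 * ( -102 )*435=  - 25690230 = - 2^1 * 3^3 * 5^1*17^1 * 29^1 * 193^1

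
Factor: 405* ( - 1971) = -798255 = - 3^7*5^1 * 73^1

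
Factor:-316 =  - 2^2*79^1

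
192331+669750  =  862081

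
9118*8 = 72944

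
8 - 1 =7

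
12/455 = 12/455 = 0.03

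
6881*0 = 0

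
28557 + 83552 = 112109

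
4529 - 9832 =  -5303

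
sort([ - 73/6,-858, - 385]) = [ - 858,-385, - 73/6] 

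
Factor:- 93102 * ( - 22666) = 2110249932 = 2^2 * 3^1 *7^1*59^1*263^1*1619^1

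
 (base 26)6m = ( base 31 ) 5N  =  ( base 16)b2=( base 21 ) 8A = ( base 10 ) 178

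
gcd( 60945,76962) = 3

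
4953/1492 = 3+477/1492=3.32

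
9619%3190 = 49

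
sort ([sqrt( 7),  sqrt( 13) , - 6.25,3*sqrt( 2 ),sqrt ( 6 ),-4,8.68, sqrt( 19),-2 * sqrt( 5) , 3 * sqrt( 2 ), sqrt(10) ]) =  [ -6.25 ,-2*sqrt(5 ), -4, sqrt(6 ), sqrt( 7), sqrt ( 10) , sqrt(13),3*sqrt ( 2 ) , 3*sqrt( 2 ) , sqrt(19 ), 8.68]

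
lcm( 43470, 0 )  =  0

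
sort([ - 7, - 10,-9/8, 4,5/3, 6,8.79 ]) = [ - 10, - 7, - 9/8,5/3,4, 6,8.79]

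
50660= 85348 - 34688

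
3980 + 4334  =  8314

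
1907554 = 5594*341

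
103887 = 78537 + 25350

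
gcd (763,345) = 1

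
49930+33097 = 83027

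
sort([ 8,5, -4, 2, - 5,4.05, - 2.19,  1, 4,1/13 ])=[ - 5, - 4, - 2.19,1/13 , 1,2,4,4.05,  5 , 8] 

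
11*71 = 781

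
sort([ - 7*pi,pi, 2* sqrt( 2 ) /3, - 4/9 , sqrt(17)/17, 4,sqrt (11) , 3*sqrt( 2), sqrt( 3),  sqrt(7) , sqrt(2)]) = [ - 7*pi, - 4/9,sqrt(17 ) /17,2*sqrt( 2)/3,  sqrt( 2), sqrt( 3 ), sqrt( 7), pi,sqrt (11 ),4,3*sqrt(2 )]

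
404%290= 114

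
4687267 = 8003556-3316289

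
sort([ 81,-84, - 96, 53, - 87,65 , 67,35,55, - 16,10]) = [-96, - 87,-84, - 16, 10, 35,53, 55,65, 67,81 ] 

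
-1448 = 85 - 1533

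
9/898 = 9/898 = 0.01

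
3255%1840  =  1415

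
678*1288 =873264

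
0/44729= 0 = 0.00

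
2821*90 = 253890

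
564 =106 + 458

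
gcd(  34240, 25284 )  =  4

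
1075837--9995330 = 11071167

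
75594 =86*879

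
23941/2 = 23941/2 = 11970.50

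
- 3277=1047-4324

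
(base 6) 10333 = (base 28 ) 1MP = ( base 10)1425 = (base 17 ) 4FE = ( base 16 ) 591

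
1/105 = 1/105= 0.01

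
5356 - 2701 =2655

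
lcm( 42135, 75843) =379215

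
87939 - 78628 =9311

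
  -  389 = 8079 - 8468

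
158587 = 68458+90129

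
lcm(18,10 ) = 90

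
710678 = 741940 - 31262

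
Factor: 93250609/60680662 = 2^( - 1 )*7^( - 1)*163^( - 1)*359^1*26591^( - 1 )*259751^1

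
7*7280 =50960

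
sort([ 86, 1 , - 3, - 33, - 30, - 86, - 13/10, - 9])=[ - 86,  -  33, - 30, - 9, - 3, - 13/10, 1, 86]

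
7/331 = 7/331 = 0.02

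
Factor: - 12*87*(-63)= 65772 = 2^2*3^4*7^1*29^1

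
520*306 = 159120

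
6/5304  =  1/884  =  0.00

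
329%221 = 108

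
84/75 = 1 + 3/25 =1.12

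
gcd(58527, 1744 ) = 1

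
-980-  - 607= - 373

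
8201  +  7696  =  15897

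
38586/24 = 1607 + 3/4= 1607.75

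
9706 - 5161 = 4545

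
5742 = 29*198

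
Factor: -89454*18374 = -2^2*3^1*17^1*877^1*9187^1 = - 1643627796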